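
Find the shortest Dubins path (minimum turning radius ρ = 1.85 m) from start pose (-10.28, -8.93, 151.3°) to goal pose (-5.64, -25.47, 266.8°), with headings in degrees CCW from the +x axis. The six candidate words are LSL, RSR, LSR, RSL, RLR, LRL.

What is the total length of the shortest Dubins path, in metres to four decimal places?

20.5524 m

Let ψ = atan2(Δy, Δx) = atan2(-16.54, 4.64) = -74.3295° be the start→goal bearing.
Normalize: d = |goal − start| / ρ = 17.178510/1.85 = 9.285681, α = (θ_start − ψ) mod 360° = 225.6295° = 3.937977 rad, β = (θ_goal − ψ) mod 360° = 341.1295° = 5.953833 rad.
Common terms: sin α = -0.714833, cos α = -0.699296, sin β = -0.323430, cos β = 0.946252, cos(α−β) = -0.430511, d² = 86.223871. Work in radians in the unit-radius frame; every candidate has L = ρ·(t + p + q).
LSL: p² = 2 + d² − 2cos(α−β) + 2d(sin α − sin β) = 81.816020; p = √p² = 9.045221; φ = atan2(cos β − cos α, d + sin α − sin β) = 0.182943 rad; t = (φ − α) mod 2π = 2.528151 rad, q = (β − φ) mod 2π = 5.770889 rad → L = 1.85·(2.528151 + 9.045221 + 5.770889) = 1.85·17.344261 = 32.086884 m
RSR: p² = 2 + d² − 2cos(α−β) + 2d(sin β − sin α) = 96.353767; p = √p² = 9.815995; φ = atan2(cos α − cos β, d − sin α + sin β) = -0.168435 rad; t = (α − φ) mod 2π = 4.106412 rad, q = (φ − β) mod 2π = 0.160918 rad → L = 1.85·(4.106412 + 9.815995 + 0.160918) = 1.85·14.083325 = 26.054152 m
LSR: p² = d² − 2 + 2cos(α−β) + 2d(sin α + sin β) = 64.080889; p = √p² = 8.005054; φ = atan2(−cos α − cos β, d + sin α + sin β) − atan2(−2, p) = 0.214896 rad; t = (φ − α) mod 2π = 2.560103 rad, q = (φ − β) mod 2π = 0.544248 rad → L = 1.85·(2.560103 + 8.005054 + 0.544248) = 1.85·11.109405 = 20.552400 m
RSL: p² = d² − 2 + 2cos(α−β) − 2d(sin α + sin β) = 102.644810; p = √p² = 10.131377; φ = atan2(cos α + cos β, d − sin α − sin β) − atan2(2, p) = -0.170984 rad; t = (α − φ) mod 2π = 4.108962 rad, q = (β − φ) mod 2π = 6.124817 rad → L = 1.85·(4.108962 + 10.131377 + 6.124817) = 1.85·20.365157 = 37.675540 m
RLR: c = (6 − d² + 2cos(α−β) + 2d(sin α − sin β))/8 = -11.044221, |c| > 1 → infeasible
LRL: c = (6 − d² + 2cos(α−β) − 2d(sin α − sin β))/8 = -9.227003, |c| > 1 → infeasible
Shortest: LSR with L = 20.552400 m ≈ 20.5524 m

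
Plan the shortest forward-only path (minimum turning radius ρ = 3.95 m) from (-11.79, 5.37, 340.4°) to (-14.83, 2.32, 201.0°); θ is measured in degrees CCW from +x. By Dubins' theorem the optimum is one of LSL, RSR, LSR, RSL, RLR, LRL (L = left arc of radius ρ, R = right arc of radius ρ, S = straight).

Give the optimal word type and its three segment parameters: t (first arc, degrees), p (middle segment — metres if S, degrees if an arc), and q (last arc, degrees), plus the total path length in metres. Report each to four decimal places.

Let ψ = atan2(Δy, Δx) = atan2(-3.05, -3.04) = -134.9059° be the start→goal bearing.
Normalize: d = |goal − start| / ρ = 4.306286/3.95 = 1.090199, α = (θ_start − ψ) mod 360° = 115.3059° = 2.012468 rad, β = (θ_goal − ψ) mod 360° = 335.9059° = 5.862664 rad.
Common terms: sin α = 0.904038, cos α = -0.427451, sin β = -0.408236, cos β = 0.912876, cos(α−β) = -0.759271, d² = 1.188534. Work in radians in the unit-radius frame; every candidate has L = ρ·(t + p + q).
LSL: p² = 2 + d² − 2cos(α−β) + 2d(sin α − sin β) = 7.568357; p = √p² = 2.751065; φ = atan2(cos β − cos α, d + sin α − sin β) = 0.508884 rad; t = (φ − α) mod 2π = 4.779602 rad, q = (β − φ) mod 2π = 5.353780 rad → L = 3.95·(4.779602 + 2.751065 + 5.353780) = 3.95·12.884446 = 50.893563 m
RSR: p² = 2 + d² − 2cos(α−β) + 2d(sin β − sin α) = 1.845796; p = √p² = 1.358601; φ = atan2(cos α − cos β, d − sin α + sin β) = -1.734992 rad; t = (α − φ) mod 2π = 3.747460 rad, q = (φ − β) mod 2π = 4.968714 rad → L = 3.95·(3.747460 + 1.358601 + 4.968714) = 3.95·10.074775 = 39.795361 m
LSR: p² = d² − 2 + 2cos(α−β) + 2d(sin α + sin β) = -1.248963 < 0 → infeasible
RSL: p² = d² − 2 + 2cos(α−β) − 2d(sin α + sin β) = -3.411055 < 0 → infeasible
RLR: c = (6 − d² + 2cos(α−β) + 2d(sin α − sin β))/8 = 0.769276; p = 2π − arccos c = 5.590095 rad; φ = atan2(cos α − cos β, d − sin α + sin β) = -1.734992 rad; t = (α − φ + p/2) mod 2π = 0.259323 rad, q = (α − β − t + p) mod 2π = 1.480577 rad → L = 3.95·(0.259323 + 5.590095 + 1.480577) = 3.95·7.329995 = 28.953479 m
LRL: c = (6 − d² + 2cos(α−β) − 2d(sin α − sin β))/8 = 0.053955; p = 2π − arccos c = 4.766371 rad; φ = atan2(cos β − cos α, d + sin α − sin β) = 0.508884 rad; t = (φ − α + p/2) mod 2π = 0.879602 rad, q = (β − α − t + p) mod 2π = 1.453780 rad → L = 3.95·(0.879602 + 4.766371 + 1.453780) = 3.95·7.099752 = 28.044021 m
Shortest: LRL with L = 28.044021 m ≈ 28.0440 m
Convert LRL to answer units (arcs ×180/π): t = 0.879602·180/π = 50.3975°, p = 4.766371·180/π = 273.0929°, q = 1.453780·180/π = 83.2955°, L = 28.0440 m.

LRL: t = 50.3975°, p = 273.0929°, q = 83.2955°, L = 28.0440 m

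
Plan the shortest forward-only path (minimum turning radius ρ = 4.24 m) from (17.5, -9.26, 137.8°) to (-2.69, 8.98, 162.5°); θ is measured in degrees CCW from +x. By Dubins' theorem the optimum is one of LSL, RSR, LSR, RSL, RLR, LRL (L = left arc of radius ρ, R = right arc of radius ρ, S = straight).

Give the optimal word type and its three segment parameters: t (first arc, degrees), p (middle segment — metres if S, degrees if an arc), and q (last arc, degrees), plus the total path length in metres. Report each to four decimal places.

Let ψ = atan2(Δy, Δx) = atan2(18.24, -20.19) = 137.9048° be the start→goal bearing.
Normalize: d = |goal − start| / ρ = 27.209074/4.24 = 6.417234, α = (θ_start − ψ) mod 360° = 359.8952° = 6.281356 rad, β = (θ_goal − ψ) mod 360° = 24.5952° = 0.429267 rad.
Common terms: sin α = -0.001829, cos α = 0.999998, sin β = 0.416205, cos β = 0.909271, cos(α−β) = 0.908508, d² = 41.180897. Work in radians in the unit-radius frame; every candidate has L = ρ·(t + p + q).
LSL: p² = 2 + d² − 2cos(α−β) + 2d(sin α − sin β) = 35.998640; p = √p² = 5.999887; φ = atan2(cos β − cos α, d + sin α − sin β) = -0.015122 rad; t = (φ − α) mod 2π = 6.269892 rad, q = (β − φ) mod 2π = 0.444390 rad → L = 4.24·(6.269892 + 5.999887 + 0.444390) = 4.24·12.714168 = 53.908074 m
RSR: p² = 2 + d² − 2cos(α−β) + 2d(sin β − sin α) = 46.729122; p = √p² = 6.835870; φ = atan2(cos α − cos β, d − sin α + sin β) = 0.013273 rad; t = (α − φ) mod 2π = 6.268084 rad, q = (φ − β) mod 2π = 5.867191 rad → L = 4.24·(6.268084 + 6.835870 + 5.867191) = 4.24·18.971144 = 80.437653 m
LSR: p² = d² − 2 + 2cos(α−β) + 2d(sin α + sin β) = 46.316208; p = √p² = 6.805601; φ = atan2(−cos α − cos β, d + sin α + sin β) − atan2(−2, p) = 0.013306 rad; t = (φ − α) mod 2π = 0.015135 rad, q = (φ − β) mod 2π = 5.867224 rad → L = 4.24·(0.015135 + 6.805601 + 5.867224) = 4.24·12.687960 = 53.796952 m
RSL: p² = d² − 2 + 2cos(α−β) − 2d(sin α + sin β) = 35.679619; p = √p² = 5.973242; φ = atan2(cos α + cos β, d − sin α − sin β) − atan2(2, p) = -0.015152 rad; t = (α − φ) mod 2π = 0.013323 rad, q = (β − φ) mod 2π = 0.444419 rad → L = 4.24·(0.013323 + 5.973242 + 0.444419) = 4.24·6.430984 = 27.267371 m
RLR: c = (6 − d² + 2cos(α−β) + 2d(sin α − sin β))/8 = -4.841140, |c| > 1 → infeasible
LRL: c = (6 − d² + 2cos(α−β) − 2d(sin α − sin β))/8 = -3.499830, |c| > 1 → infeasible
Shortest: RSL with L = 27.267371 m ≈ 27.2674 m
Convert RSL to answer units (arcs ×180/π): t = 0.013323·180/π = 0.7633°, p = ρ·p = 4.24·5.973242 = 25.3265 m, q = 0.444419·180/π = 25.4633°, L = 27.2674 m.

RSL: t = 0.7633°, p = 25.3265 m, q = 25.4633°, L = 27.2674 m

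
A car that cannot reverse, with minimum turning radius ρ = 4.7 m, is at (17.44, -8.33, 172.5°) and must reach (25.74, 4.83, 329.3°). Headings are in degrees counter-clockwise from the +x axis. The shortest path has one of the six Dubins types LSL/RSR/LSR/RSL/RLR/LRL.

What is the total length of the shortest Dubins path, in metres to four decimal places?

23.5848 m

Let ψ = atan2(Δy, Δx) = atan2(13.16, 8.30) = 57.7604° be the start→goal bearing.
Normalize: d = |goal − start| / ρ = 15.558779/4.7 = 3.310378, α = (θ_start − ψ) mod 360° = 114.7396° = 2.002584 rad, β = (θ_goal − ψ) mod 360° = 271.5396° = 4.739260 rad.
Common terms: sin α = 0.908219, cos α = -0.418495, sin β = -0.999639, cos β = 0.026868, cos(α−β) = -0.919135, d² = 10.958606. Work in radians in the unit-radius frame; every candidate has L = ρ·(t + p + q).
LSL: p² = 2 + d² − 2cos(α−β) + 2d(sin α − sin β) = 27.428342; p = √p² = 5.237207; φ = atan2(cos β − cos α, d + sin α − sin β) = 0.085141 rad; t = (φ − α) mod 2π = 4.365743 rad, q = (β − φ) mod 2π = 4.654119 rad → L = 4.7·(4.365743 + 5.237207 + 4.654119) = 4.7·14.257069 = 67.008224 m
RSR: p² = 2 + d² − 2cos(α−β) + 2d(sin β − sin α) = 2.165411; p = √p² = 1.471534; φ = atan2(cos α − cos β, d − sin α + sin β) = -0.307474 rad; t = (α − φ) mod 2π = 2.310058 rad, q = (φ − β) mod 2π = 1.236451 rad → L = 4.7·(2.310058 + 1.471534 + 1.236451) = 4.7·5.018043 = 23.584800 m
LSR: p² = d² − 2 + 2cos(α−β) + 2d(sin α + sin β) = 6.515067; p = √p² = 2.552463; φ = atan2(−cos α − cos β, d + sin α + sin β) − atan2(−2, p) = 0.785702 rad; t = (φ − α) mod 2π = 5.066303 rad, q = (φ − β) mod 2π = 2.329627 rad → L = 4.7·(5.066303 + 2.552463 + 2.329627) = 4.7·9.948393 = 46.757448 m
RSL: p² = d² − 2 + 2cos(α−β) − 2d(sin α + sin β) = 7.725603; p = √p² = 2.779497; φ = atan2(cos α + cos β, d − sin α − sin β) − atan2(2, p) = -0.738349 rad; t = (α − φ) mod 2π = 2.740932 rad, q = (β − φ) mod 2π = 5.477609 rad → L = 4.7·(2.740932 + 2.779497 + 5.477609) = 4.7·10.998038 = 51.690778 m
RLR: c = (6 − d² + 2cos(α−β) + 2d(sin α − sin β))/8 = 0.729324; p = 2π − arccos c = 5.529722 rad; φ = atan2(cos α − cos β, d − sin α + sin β) = -0.307474 rad; t = (α − φ + p/2) mod 2π = 5.074918 rad, q = (α − β − t + p) mod 2π = 4.001312 rad → L = 4.7·(5.074918 + 5.529722 + 4.001312) = 4.7·14.605953 = 68.647978 m
LRL: c = (6 − d² + 2cos(α−β) − 2d(sin α − sin β))/8 = -2.428543, |c| > 1 → infeasible
Shortest: RSR with L = 23.584800 m ≈ 23.5848 m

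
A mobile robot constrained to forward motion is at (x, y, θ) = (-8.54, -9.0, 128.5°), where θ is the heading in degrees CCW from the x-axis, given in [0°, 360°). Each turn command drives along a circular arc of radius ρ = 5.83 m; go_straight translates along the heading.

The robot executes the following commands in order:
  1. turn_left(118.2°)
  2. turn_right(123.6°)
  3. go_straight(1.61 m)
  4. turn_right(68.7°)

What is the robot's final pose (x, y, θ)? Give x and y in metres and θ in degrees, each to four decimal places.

set_pose: (x, y, θ) = (-8.5400, -9.0000, 128.5000°), ρ = 5.83
turn_left(118.2°): centre at ρ to the left, rotate +118.2° → (-18.4571, -10.3232, 246.7000°)
turn_right(123.6°): centre at ρ to the right, rotate −123.6° → (-28.6956, -11.2010, 123.1000°)
go_straight(1.61): x += 1.61·cos θ, y += 1.61·sin θ → (-29.5748, -9.8522, 123.1000°)
turn_right(68.7°): centre at ρ to the right, rotate −68.7° → (-29.4313, -3.2747, 54.4000°)

(-29.4313, -3.2747, 54.4000°)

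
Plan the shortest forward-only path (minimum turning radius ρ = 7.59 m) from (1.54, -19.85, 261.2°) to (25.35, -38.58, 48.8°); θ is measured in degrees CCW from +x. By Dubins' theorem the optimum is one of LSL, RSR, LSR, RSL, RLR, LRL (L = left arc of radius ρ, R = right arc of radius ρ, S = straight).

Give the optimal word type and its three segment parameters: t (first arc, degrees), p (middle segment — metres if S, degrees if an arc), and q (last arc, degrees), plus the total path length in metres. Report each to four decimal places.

Let ψ = atan2(Δy, Δx) = atan2(-18.73, 23.81) = -38.1902° be the start→goal bearing.
Normalize: d = |goal − start| / ρ = 30.294042/7.59 = 3.991310, α = (θ_start − ψ) mod 360° = 299.3902° = 5.225344 rad, β = (θ_goal − ψ) mod 360° = 86.9902° = 1.518265 rad.
Common terms: sin α = -0.871298, cos α = 0.490754, sin β = 0.998621, cos β = 0.052508, cos(α−β) = -0.844328, d² = 15.930555. Work in radians in the unit-radius frame; every candidate has L = ρ·(t + p + q).
LSL: p² = 2 + d² − 2cos(α−β) + 2d(sin α − sin β) = 4.692361; p = √p² = 2.166186; φ = atan2(cos β − cos α, d + sin α − sin β) = -0.203719 rad; t = (φ − α) mod 2π = 0.854123 rad, q = (β − φ) mod 2π = 1.721983 rad → L = 7.59·(0.854123 + 2.166186 + 1.721983) = 7.59·4.742292 = 35.993995 m
RSR: p² = 2 + d² − 2cos(α−β) + 2d(sin β − sin α) = 34.546061; p = √p² = 5.877590; φ = atan2(cos α − cos β, d − sin α + sin β) = 0.074632 rad; t = (α − φ) mod 2π = 5.150712 rad, q = (φ − β) mod 2π = 4.839552 rad → L = 7.59·(5.150712 + 5.877590 + 4.839552) = 7.59·15.867854 = 120.437014 m
LSR: p² = d² − 2 + 2cos(α−β) + 2d(sin α + sin β) = 13.258265; p = √p² = 3.641190; φ = atan2(−cos α − cos β, d + sin α + sin β) − atan2(−2, p) = 0.371137 rad; t = (φ − α) mod 2π = 1.428978 rad, q = (φ − β) mod 2π = 5.136058 rad → L = 7.59·(1.428978 + 3.641190 + 5.136058) = 7.59·10.206226 = 77.465256 m
RSL: p² = d² − 2 + 2cos(α−β) − 2d(sin α + sin β) = 11.225533; p = √p² = 3.350453; φ = atan2(cos α + cos β, d − sin α − sin β) − atan2(2, p) = -0.398482 rad; t = (α − φ) mod 2π = 5.623826 rad, q = (β − φ) mod 2π = 1.916746 rad → L = 7.59·(5.623826 + 3.350453 + 1.916746) = 7.59·10.891025 = 82.662877 m
RLR: c = (6 − d² + 2cos(α−β) + 2d(sin α − sin β))/8 = -3.318258, |c| > 1 → infeasible
LRL: c = (6 − d² + 2cos(α−β) − 2d(sin α − sin β))/8 = 0.413455; p = 2π − arccos c = 5.138634 rad; φ = atan2(cos β − cos α, d + sin α − sin β) = -0.203719 rad; t = (φ − α + p/2) mod 2π = 3.423440 rad, q = (β − α − t + p) mod 2π = 4.291300 rad → L = 7.59·(3.423440 + 5.138634 + 4.291300) = 7.59·12.853374 = 97.557111 m
Shortest: LSL with L = 35.993995 m ≈ 35.9940 m
Convert LSL to answer units (arcs ×180/π): t = 0.854123·180/π = 48.9376°, p = ρ·p = 7.59·2.166186 = 16.4414 m, q = 1.721983·180/π = 98.6624°, L = 35.9940 m.

LSL: t = 48.9376°, p = 16.4414 m, q = 98.6624°, L = 35.9940 m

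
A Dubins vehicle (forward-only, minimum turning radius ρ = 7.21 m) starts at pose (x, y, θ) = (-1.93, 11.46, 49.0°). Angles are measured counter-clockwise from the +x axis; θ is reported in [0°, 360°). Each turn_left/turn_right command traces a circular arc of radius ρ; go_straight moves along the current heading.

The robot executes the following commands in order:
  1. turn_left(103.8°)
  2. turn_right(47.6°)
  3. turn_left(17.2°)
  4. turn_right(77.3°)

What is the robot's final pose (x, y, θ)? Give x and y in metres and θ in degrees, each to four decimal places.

set_pose: (x, y, θ) = (-1.9300, 11.4600, 49.0000°), ρ = 7.21
turn_left(103.8°): centre at ρ to the left, rotate +103.8° → (-4.0758, 22.6029, 152.8000°)
turn_right(47.6°): centre at ρ to the right, rotate −47.6° → (-7.7379, 27.1252, 105.2000°)
turn_left(17.2°): centre at ρ to the left, rotate +17.2° → (-8.6080, 29.0981, 122.4000°)
turn_right(77.3°): centre at ρ to the right, rotate −77.3° → (-7.6276, 38.0508, 45.1000°)

(-7.6276, 38.0508, 45.1000°)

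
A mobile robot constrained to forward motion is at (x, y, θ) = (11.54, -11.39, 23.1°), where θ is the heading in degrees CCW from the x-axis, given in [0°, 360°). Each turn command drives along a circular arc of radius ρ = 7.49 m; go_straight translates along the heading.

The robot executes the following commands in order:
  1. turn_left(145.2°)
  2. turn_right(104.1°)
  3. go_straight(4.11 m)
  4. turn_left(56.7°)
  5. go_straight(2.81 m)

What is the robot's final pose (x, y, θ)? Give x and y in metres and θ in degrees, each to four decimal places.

set_pose: (x, y, θ) = (11.5400, -11.3900, 23.1000°), ρ = 7.49
turn_left(145.2°): centre at ρ to the left, rotate +145.2° → (10.1203, 2.8338, 168.3000°)
turn_right(104.1°): centre at ρ to the right, rotate −104.1° → (4.8958, 13.4281, 64.2000°)
go_straight(4.11): x += 4.11·cos θ, y += 4.11·sin θ → (6.6846, 17.1284, 64.2000°)
turn_left(56.7°): centre at ρ to the left, rotate +56.7° → (6.3681, 24.2347, 120.9000°)
go_straight(2.81): x += 2.81·cos θ, y += 2.81·sin θ → (4.9250, 26.6459, 120.9000°)

(4.9250, 26.6459, 120.9000°)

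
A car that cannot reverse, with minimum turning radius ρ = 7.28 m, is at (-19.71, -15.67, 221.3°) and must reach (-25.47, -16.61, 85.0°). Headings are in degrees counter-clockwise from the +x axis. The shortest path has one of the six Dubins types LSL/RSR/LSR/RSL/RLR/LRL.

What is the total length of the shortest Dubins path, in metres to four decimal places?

53.4376 m

Let ψ = atan2(Δy, Δx) = atan2(-0.94, -5.76) = -170.7314° be the start→goal bearing.
Normalize: d = |goal − start| / ρ = 5.836197/7.28 = 0.801675, α = (θ_start − ψ) mod 360° = 32.0314° = 0.559053 rad, β = (θ_goal − ψ) mod 360° = 255.7314° = 4.463354 rad.
Common terms: sin α = 0.530383, cos α = 0.847758, sin β = -0.969151, cos β = -0.246469, cos(α−β) = -0.722967, d² = 0.642684. Work in radians in the unit-radius frame; every candidate has L = ρ·(t + p + q).
LSL: p² = 2 + d² − 2cos(α−β) + 2d(sin α − sin β) = 6.492897; p = √p² = 2.548116; φ = atan2(cos β − cos α, d + sin α − sin β) = -0.443857 rad; t = (φ − α) mod 2π = 5.280276 rad, q = (β − φ) mod 2π = 4.907211 rad → L = 7.28·(5.280276 + 2.548116 + 4.907211) = 7.28·12.735603 = 92.715191 m
RSR: p² = 2 + d² − 2cos(α−β) + 2d(sin β − sin α) = 1.684339; p = √p² = 1.297821; φ = atan2(cos α − cos β, d − sin α + sin β) = 2.138522 rad; t = (α − φ) mod 2π = 4.703716 rad, q = (φ − β) mod 2π = 3.958353 rad → L = 7.28·(4.703716 + 1.297821 + 3.958353) = 7.28·9.959890 = 72.507998 m
LSR: p² = d² − 2 + 2cos(α−β) + 2d(sin α + sin β) = -3.506749 < 0 → infeasible
RSL: p² = d² − 2 + 2cos(α−β) − 2d(sin α + sin β) = -2.099752 < 0 → infeasible
RLR: c = (6 − d² + 2cos(α−β) + 2d(sin α − sin β))/8 = 0.789458; p = 2π − arccos c = 5.622314 rad; φ = atan2(cos α − cos β, d − sin α + sin β) = 2.138522 rad; t = (α − φ + p/2) mod 2π = 1.231688 rad, q = (α − β − t + p) mod 2π = 0.486325 rad → L = 7.28·(1.231688 + 5.622314 + 0.486325) = 7.28·7.340326 = 53.437576 m
LRL: c = (6 − d² + 2cos(α−β) − 2d(sin α − sin β))/8 = 0.188388; p = 2π − arccos c = 4.901909 rad; φ = atan2(cos β − cos α, d + sin α − sin β) = -0.443857 rad; t = (φ − α + p/2) mod 2π = 1.448045 rad, q = (β − α − t + p) mod 2π = 1.074980 rad → L = 7.28·(1.448045 + 4.901909 + 1.074980) = 7.28·7.424935 = 54.053526 m
Shortest: RLR with L = 53.437576 m ≈ 53.4376 m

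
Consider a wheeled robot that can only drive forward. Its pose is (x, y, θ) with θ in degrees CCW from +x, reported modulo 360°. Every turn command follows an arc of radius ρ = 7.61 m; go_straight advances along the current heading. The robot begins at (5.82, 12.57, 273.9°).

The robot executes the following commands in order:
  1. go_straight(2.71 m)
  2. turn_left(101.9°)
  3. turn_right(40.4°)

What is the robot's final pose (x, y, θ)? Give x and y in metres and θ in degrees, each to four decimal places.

set_pose: (x, y, θ) = (5.8200, 12.5700, 273.9000°), ρ = 7.61
go_straight(2.71): x += 2.71·cos θ, y += 2.71·sin θ → (6.0043, 9.8663, 273.9000°)
turn_left(101.9°): centre at ρ to the left, rotate +101.9° → (15.6688, 3.0614, 375.8000° ≡ 15.8000°)
turn_right(40.4°): centre at ρ to the right, rotate −40.4° → (20.9087, 2.6582, -24.6000° ≡ 335.4000°)

(20.9087, 2.6582, 335.4000°)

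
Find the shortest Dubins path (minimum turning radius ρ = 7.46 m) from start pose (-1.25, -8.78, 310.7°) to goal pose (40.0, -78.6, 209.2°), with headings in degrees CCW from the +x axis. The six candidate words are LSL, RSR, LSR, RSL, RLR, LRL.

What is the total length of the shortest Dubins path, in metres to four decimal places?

Let ψ = atan2(Δy, Δx) = atan2(-69.82, 41.25) = -59.4252° be the start→goal bearing.
Normalize: d = |goal − start| / ρ = 81.094975/7.46 = 10.870640, α = (θ_start − ψ) mod 360° = 10.1252° = 0.176718 rad, β = (θ_goal − ψ) mod 360° = 268.6252° = 4.688394 rad.
Common terms: sin α = 0.175800, cos α = 0.984426, sin β = -0.999712, cos β = -0.023993, cos(α−β) = -0.199368, d² = 118.170814. Work in radians in the unit-radius frame; every candidate has L = ρ·(t + p + q).
LSL: p² = 2 + d² − 2cos(α−β) + 2d(sin α − sin β) = 146.126682; p = √p² = 12.088287; φ = atan2(cos β − cos α, d + sin α − sin β) = -0.083518 rad; t = (φ − α) mod 2π = 6.022949 rad, q = (β − φ) mod 2π = 4.771912 rad → L = 7.46·(6.022949 + 12.088287 + 4.771912) = 7.46·22.883148 = 170.708287 m
RSR: p² = 2 + d² − 2cos(α−β) + 2d(sin β − sin α) = 95.012419; p = √p² = 9.747431; φ = atan2(cos α − cos β, d − sin α + sin β) = 0.103640 rad; t = (α − φ) mod 2π = 0.073078 rad, q = (φ − β) mod 2π = 1.698431 rad → L = 7.46·(0.073078 + 9.747431 + 1.698431) = 7.46·11.518941 = 85.931297 m
LSR: p² = d² − 2 + 2cos(α−β) + 2d(sin α + sin β) = 97.859167; p = √p² = 9.892379; φ = atan2(−cos α − cos β, d + sin α + sin β) − atan2(−2, p) = 0.104180 rad; t = (φ − α) mod 2π = 6.210647 rad, q = (φ − β) mod 2π = 1.698971 rad → L = 7.46·(6.210647 + 9.892379 + 1.698971) = 7.46·17.801997 = 132.802900 m
RSL: p² = d² − 2 + 2cos(α−β) − 2d(sin α + sin β) = 133.684990; p = √p² = 11.562223; φ = atan2(cos α + cos β, d − sin α − sin β) − atan2(2, p) = -0.089340 rad; t = (α − φ) mod 2π = 0.266058 rad, q = (β − φ) mod 2π = 4.777734 rad → L = 7.46·(0.266058 + 11.562223 + 4.777734) = 7.46·16.606014 = 123.880863 m
RLR: c = (6 − d² + 2cos(α−β) + 2d(sin α − sin β))/8 = -10.876552, |c| > 1 → infeasible
LRL: c = (6 − d² + 2cos(α−β) − 2d(sin α − sin β))/8 = -17.265835, |c| > 1 → infeasible
Shortest: RSR with L = 85.931297 m ≈ 85.9313 m

85.9313 m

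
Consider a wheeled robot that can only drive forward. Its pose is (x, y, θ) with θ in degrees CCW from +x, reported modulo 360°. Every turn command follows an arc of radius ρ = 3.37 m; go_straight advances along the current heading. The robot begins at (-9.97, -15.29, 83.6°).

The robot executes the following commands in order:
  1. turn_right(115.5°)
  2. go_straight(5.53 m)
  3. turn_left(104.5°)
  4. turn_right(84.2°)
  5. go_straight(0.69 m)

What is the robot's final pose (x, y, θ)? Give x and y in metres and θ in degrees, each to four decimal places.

(9.4206, -11.7190, 348.4000°)

set_pose: (x, y, θ) = (-9.9700, -15.2900, 83.6000°), ρ = 3.37
turn_right(115.5°): centre at ρ to the right, rotate −115.5° → (-4.8402, -12.8046, -31.9000° ≡ 328.1000°)
go_straight(5.53): x += 5.53·cos θ, y += 5.53·sin θ → (-0.1454, -15.7269, 328.1000°)
turn_left(104.5°): centre at ρ to the left, rotate +104.5° → (4.8513, -13.8736, 432.6000° ≡ 72.6000°)
turn_right(84.2°): centre at ρ to the right, rotate −84.2° → (8.7447, -11.5802, -11.6000° ≡ 348.4000°)
go_straight(0.69): x += 0.69·cos θ, y += 0.69·sin θ → (9.4206, -11.7190, 348.4000°)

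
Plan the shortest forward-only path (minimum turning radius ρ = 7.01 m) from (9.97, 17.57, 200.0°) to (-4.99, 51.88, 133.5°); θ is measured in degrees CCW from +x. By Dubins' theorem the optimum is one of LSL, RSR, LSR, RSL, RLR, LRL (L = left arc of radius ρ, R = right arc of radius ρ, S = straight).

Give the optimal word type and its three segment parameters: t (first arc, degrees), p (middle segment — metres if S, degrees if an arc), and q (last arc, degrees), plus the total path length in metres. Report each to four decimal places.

Let ψ = atan2(Δy, Δx) = atan2(34.31, -14.96) = 113.5584° be the start→goal bearing.
Normalize: d = |goal − start| / ρ = 37.429637/7.01 = 5.339463, α = (θ_start − ψ) mod 360° = 86.4416° = 1.508691 rad, β = (θ_goal − ψ) mod 360° = 19.9416° = 0.348047 rad.
Common terms: sin α = 0.998072, cos α = 0.062066, sin β = 0.341062, cos β = 0.940041, cos(α−β) = 0.398749, d² = 28.509867. Work in radians in the unit-radius frame; every candidate has L = ρ·(t + p + q).
LSL: p² = 2 + d² − 2cos(α−β) + 2d(sin α − sin β) = 36.728526; p = √p² = 6.060406; φ = atan2(cos β − cos α, d + sin α − sin β) = 0.145382 rad; t = (φ − α) mod 2π = 4.919877 rad, q = (β − φ) mod 2π = 0.202665 rad → L = 7.01·(4.919877 + 6.060406 + 0.202665) = 7.01·11.182948 = 78.392464 m
RSR: p² = 2 + d² − 2cos(α−β) + 2d(sin β − sin α) = 22.696212; p = √p² = 4.764054; φ = atan2(cos α − cos β, d − sin α + sin β) = -0.185351 rad; t = (α − φ) mod 2π = 1.694042 rad, q = (φ − β) mod 2π = 5.749787 rad → L = 7.01·(1.694042 + 4.764054 + 5.749787) = 7.01·12.207883 = 85.577262 m
LSR: p² = d² − 2 + 2cos(α−β) + 2d(sin α + sin β) = 41.607884; p = √p² = 6.450417; φ = atan2(−cos α − cos β, d + sin α + sin β) − atan2(−2, p) = 0.151722 rad; t = (φ − α) mod 2π = 4.926216 rad, q = (φ − β) mod 2π = 6.086860 rad → L = 7.01·(4.926216 + 6.450417 + 6.086860) = 7.01·17.463494 = 122.419091 m
RSL: p² = d² − 2 + 2cos(α−β) − 2d(sin α + sin β) = 13.006846; p = √p² = 3.606500; φ = atan2(cos α + cos β, d − sin α − sin β) − atan2(2, p) = -0.260878 rad; t = (α − φ) mod 2π = 1.769569 rad, q = (β − φ) mod 2π = 0.608925 rad → L = 7.01·(1.769569 + 3.606500 + 0.608925) = 7.01·5.984995 = 41.954812 m
RLR: c = (6 − d² + 2cos(α−β) + 2d(sin α − sin β))/8 = -1.837026, |c| > 1 → infeasible
LRL: c = (6 − d² + 2cos(α−β) − 2d(sin α − sin β))/8 = -3.591066, |c| > 1 → infeasible
Shortest: RSL with L = 41.954812 m ≈ 41.9548 m
Convert RSL to answer units (arcs ×180/π): t = 1.769569·180/π = 101.3888°, p = ρ·p = 7.01·3.606500 = 25.2816 m, q = 0.608925·180/π = 34.8888°, L = 41.9548 m.

RSL: t = 101.3888°, p = 25.2816 m, q = 34.8888°, L = 41.9548 m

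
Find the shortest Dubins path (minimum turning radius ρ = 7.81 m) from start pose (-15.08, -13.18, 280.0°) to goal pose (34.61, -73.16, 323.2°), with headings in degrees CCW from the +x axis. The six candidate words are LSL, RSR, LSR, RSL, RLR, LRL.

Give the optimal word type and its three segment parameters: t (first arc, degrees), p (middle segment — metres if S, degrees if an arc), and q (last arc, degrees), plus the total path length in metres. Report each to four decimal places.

Let ψ = atan2(Δy, Δx) = atan2(-59.98, 49.69) = -50.3602° be the start→goal bearing.
Normalize: d = |goal − start| / ρ = 77.889001/7.81 = 9.972984, α = (θ_start − ψ) mod 360° = 330.3602° = 5.765873 rad, β = (θ_goal − ψ) mod 360° = 13.5602° = 0.236670 rad.
Common terms: sin α = -0.494546, cos α = 0.869152, sin β = 0.234467, cos β = 0.972124, cos(α−β) = 0.728969, d² = 99.460400. Work in radians in the unit-radius frame; every candidate has L = ρ·(t + p + q).
LSL: p² = 2 + d² − 2cos(α−β) + 2d(sin α − sin β) = 85.461601; p = √p² = 9.244544; φ = atan2(cos β − cos α, d + sin α − sin β) = 0.011139 rad; t = (φ − α) mod 2π = 0.528451 rad, q = (β − φ) mod 2π = 0.225531 rad → L = 7.81·(0.528451 + 9.244544 + 0.225531) = 7.81·9.998527 = 78.088493 m
RSR: p² = 2 + d² − 2cos(α−β) + 2d(sin β − sin α) = 114.543324; p = √p² = 10.702491; φ = atan2(cos α − cos β, d − sin α + sin β) = -0.009622 rad; t = (α − φ) mod 2π = 5.775495 rad, q = (φ − β) mod 2π = 6.036894 rad → L = 7.81·(5.775495 + 10.702491 + 6.036894) = 7.81·22.514880 = 175.841212 m
LSR: p² = d² − 2 + 2cos(α−β) + 2d(sin α + sin β) = 93.730810; p = √p² = 9.681467; φ = atan2(−cos α − cos β, d + sin α + sin β) − atan2(−2, p) = 0.016368 rad; t = (φ − α) mod 2π = 0.533680 rad, q = (φ − β) mod 2π = 6.062883 rad → L = 7.81·(0.533680 + 9.681467 + 6.062883) = 7.81·16.278030 = 127.131416 m
RSL: p² = d² − 2 + 2cos(α−β) − 2d(sin α + sin β) = 104.105865; p = √p² = 10.203228; φ = atan2(cos α + cos β, d − sin α − sin β) − atan2(2, p) = -0.015533 rad; t = (α − φ) mod 2π = 5.781406 rad, q = (β − φ) mod 2π = 0.252203 rad → L = 7.81·(5.781406 + 10.203228 + 0.252203) = 7.81·16.236838 = 126.809703 m
RLR: c = (6 − d² + 2cos(α−β) + 2d(sin α − sin β))/8 = -13.317916, |c| > 1 → infeasible
LRL: c = (6 − d² + 2cos(α−β) − 2d(sin α − sin β))/8 = -9.682700, |c| > 1 → infeasible
Shortest: LSL with L = 78.088493 m ≈ 78.0885 m
Convert LSL to answer units (arcs ×180/π): t = 0.528451·180/π = 30.2780°, p = ρ·p = 7.81·9.244544 = 72.1999 m, q = 0.225531·180/π = 12.9220°, L = 78.0885 m.

LSL: t = 30.2780°, p = 72.1999 m, q = 12.9220°, L = 78.0885 m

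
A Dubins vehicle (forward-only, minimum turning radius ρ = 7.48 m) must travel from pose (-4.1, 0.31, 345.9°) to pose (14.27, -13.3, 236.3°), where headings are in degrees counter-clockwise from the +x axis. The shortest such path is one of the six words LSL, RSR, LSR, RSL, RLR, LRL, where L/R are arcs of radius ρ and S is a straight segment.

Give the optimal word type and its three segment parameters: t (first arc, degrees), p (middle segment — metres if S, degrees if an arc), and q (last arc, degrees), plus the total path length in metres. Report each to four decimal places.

LSR: t = 5.3984°, p = 12.7346 m, q = 114.9984°, L = 28.4525 m

Let ψ = atan2(Δy, Δx) = atan2(-13.61, 18.37) = -36.5341° be the start→goal bearing.
Normalize: d = |goal − start| / ρ = 22.862393/7.48 = 3.056470, α = (θ_start − ψ) mod 360° = 22.4341° = 0.391548 rad, β = (θ_goal − ψ) mod 360° = 272.8341° = 4.761853 rad.
Common terms: sin α = 0.381620, cos α = 0.924319, sin β = -0.998777, cos β = 0.049444, cos(α−β) = -0.335452, d² = 9.342006. Work in radians in the unit-radius frame; every candidate has L = ρ·(t + p + q).
LSL: p² = 2 + d² − 2cos(α−β) + 2d(sin α − sin β) = 20.451193; p = √p² = 4.522300; φ = atan2(cos β − cos α, d + sin α − sin β) = -0.194686 rad; t = (φ − α) mod 2π = 5.696951 rad, q = (β − φ) mod 2π = 4.956539 rad → L = 7.48·(5.696951 + 4.522300 + 4.956539) = 7.48·15.175789 = 113.514904 m
RSR: p² = 2 + d² − 2cos(α−β) + 2d(sin β − sin α) = 3.574626; p = √p² = 1.890668; φ = atan2(cos α − cos β, d − sin α + sin β) = 0.481076 rad; t = (α − φ) mod 2π = 6.193658 rad, q = (φ − β) mod 2π = 2.002409 rad → L = 7.48·(6.193658 + 1.890668 + 2.002409) = 7.48·10.086734 = 75.448773 m
LSR: p² = d² − 2 + 2cos(α−β) + 2d(sin α + sin β) = 2.898462; p = √p² = 1.702487; φ = atan2(−cos α − cos β, d + sin α + sin β) − atan2(−2, p) = 0.485768 rad; t = (φ − α) mod 2π = 0.094220 rad, q = (φ − β) mod 2π = 2.007100 rad → L = 7.48·(0.094220 + 1.702487 + 2.007100) = 7.48·3.803807 = 28.452476 m
RSL: p² = d² − 2 + 2cos(α−β) − 2d(sin α + sin β) = 10.443745; p = √p² = 3.231678; φ = atan2(cos α + cos β, d − sin α − sin β) − atan2(2, p) = -0.295072 rad; t = (α − φ) mod 2π = 0.686620 rad, q = (β − φ) mod 2π = 5.056925 rad → L = 7.48·(0.686620 + 3.231678 + 5.056925) = 7.48·8.975223 = 67.134670 m
RLR: c = (6 − d² + 2cos(α−β) + 2d(sin α − sin β))/8 = 0.553172; p = 2π − arccos c = 5.298556 rad; φ = atan2(cos α − cos β, d − sin α + sin β) = 0.481076 rad; t = (α − φ + p/2) mod 2π = 2.559750 rad, q = (α − β − t + p) mod 2π = 4.651686 rad → L = 7.48·(2.559750 + 5.298556 + 4.651686) = 7.48·12.509992 = 93.574742 m
LRL: c = (6 − d² + 2cos(α−β) − 2d(sin α − sin β))/8 = -1.556399, |c| > 1 → infeasible
Shortest: LSR with L = 28.452476 m ≈ 28.4525 m
Convert LSR to answer units (arcs ×180/π): t = 0.094220·180/π = 5.3984°, p = ρ·p = 7.48·1.702487 = 12.7346 m, q = 2.007100·180/π = 114.9984°, L = 28.4525 m.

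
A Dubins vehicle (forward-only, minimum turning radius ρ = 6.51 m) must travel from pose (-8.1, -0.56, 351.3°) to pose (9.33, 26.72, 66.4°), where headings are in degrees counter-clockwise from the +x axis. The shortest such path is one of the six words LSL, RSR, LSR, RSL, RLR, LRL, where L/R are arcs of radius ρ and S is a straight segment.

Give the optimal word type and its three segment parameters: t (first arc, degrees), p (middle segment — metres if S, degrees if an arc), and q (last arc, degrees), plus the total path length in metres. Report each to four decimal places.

LSL: t = 74.6213°, p = 25.6862 m, q = 0.4787°, L = 34.2192 m

Let ψ = atan2(Δy, Δx) = atan2(27.28, 17.43) = 57.4243° be the start→goal bearing.
Normalize: d = |goal − start| / ρ = 32.372879/6.51 = 4.972792, α = (θ_start − ψ) mod 360° = 293.8757° = 5.129099 rad, β = (θ_goal − ψ) mod 360° = 8.9757° = 0.156656 rad.
Common terms: sin α = -0.914426, cos α = 0.404754, sin β = 0.156016, cos β = 0.987755, cos(α−β) = 0.257133, d² = 24.728665. Work in radians in the unit-radius frame; every candidate has L = ρ·(t + p + q).
LSL: p² = 2 + d² − 2cos(α−β) + 2d(sin α − sin β) = 15.568234; p = √p² = 3.945660; φ = atan2(cos β − cos α, d + sin α − sin β) = 0.148300 rad; t = (φ − α) mod 2π = 1.302387 rad, q = (β − φ) mod 2π = 0.008355 rad → L = 6.51·(1.302387 + 3.945660 + 0.008355) = 6.51·5.256402 = 34.219179 m
RSR: p² = 2 + d² − 2cos(α−β) + 2d(sin β − sin α) = 36.860565; p = √p² = 6.071290; φ = atan2(cos α − cos β, d − sin α + sin β) = -0.096174 rad; t = (α − φ) mod 2π = 5.225273 rad, q = (φ − β) mod 2π = 6.030356 rad → L = 6.51·(5.225273 + 6.071290 + 6.030356) = 6.51·17.326919 = 112.798240 m
LSR: p² = d² − 2 + 2cos(α−β) + 2d(sin α + sin β) = 15.700102; p = √p² = 3.962335; φ = atan2(−cos α − cos β, d + sin α + sin β) − atan2(−2, p) = 0.148318 rad; t = (φ − α) mod 2π = 1.302405 rad, q = (φ − β) mod 2π = 6.274848 rad → L = 6.51·(1.302405 + 3.962335 + 6.274848) = 6.51·11.539587 = 75.122714 m
RSL: p² = d² − 2 + 2cos(α−β) − 2d(sin α + sin β) = 30.785760; p = √p² = 5.548492; φ = atan2(cos α + cos β, d − sin α − sin β) − atan2(2, p) = -0.107610 rad; t = (α − φ) mod 2π = 5.236709 rad, q = (β − φ) mod 2π = 0.264266 rad → L = 6.51·(5.236709 + 5.548492 + 0.264266) = 6.51·11.049467 = 71.932028 m
RLR: c = (6 − d² + 2cos(α−β) + 2d(sin α − sin β))/8 = -3.607571, |c| > 1 → infeasible
LRL: c = (6 − d² + 2cos(α−β) − 2d(sin α − sin β))/8 = -0.946029; p = 2π − arccos c = 3.471633 rad; φ = atan2(cos β − cos α, d + sin α − sin β) = 0.148300 rad; t = (φ − α + p/2) mod 2π = 3.038204 rad, q = (β − α − t + p) mod 2π = 1.744172 rad → L = 6.51·(3.038204 + 3.471633 + 1.744172) = 6.51·8.254009 = 53.733597 m
Shortest: LSL with L = 34.219179 m ≈ 34.2192 m
Convert LSL to answer units (arcs ×180/π): t = 1.302387·180/π = 74.6213°, p = ρ·p = 6.51·3.945660 = 25.6862 m, q = 0.008355·180/π = 0.4787°, L = 34.2192 m.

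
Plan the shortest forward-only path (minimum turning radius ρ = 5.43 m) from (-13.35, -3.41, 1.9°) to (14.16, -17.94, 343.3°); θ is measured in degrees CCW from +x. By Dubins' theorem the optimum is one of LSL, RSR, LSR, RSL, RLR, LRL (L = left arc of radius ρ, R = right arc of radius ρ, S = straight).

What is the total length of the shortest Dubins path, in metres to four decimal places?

Let ψ = atan2(Δy, Δx) = atan2(-14.53, 27.51) = -27.8417° be the start→goal bearing.
Normalize: d = |goal − start| / ρ = 31.111429/5.43 = 5.729545, α = (θ_start − ψ) mod 360° = 29.7417° = 0.519091 rad, β = (θ_goal − ψ) mod 360° = 11.1417° = 0.194460 rad.
Common terms: sin α = 0.496091, cos α = 0.868270, sin β = 0.193237, cos β = 0.981152, cos(α−β) = 0.947768, d² = 32.827685. Work in radians in the unit-radius frame; every candidate has L = ρ·(t + p + q).
LSL: p² = 2 + d² − 2cos(α−β) + 2d(sin α − sin β) = 36.402585; p = √p² = 6.033456; φ = atan2(cos β − cos α, d + sin α − sin β) = 0.018710 rad; t = (φ − α) mod 2π = 5.782804 rad, q = (β − φ) mod 2π = 0.175750 rad → L = 5.43·(5.782804 + 6.033456 + 0.175750) = 5.43·11.992010 = 65.116612 m
RSR: p² = 2 + d² − 2cos(α−β) + 2d(sin β − sin α) = 29.461710; p = √p² = 5.427864; φ = atan2(cos α − cos β, d − sin α + sin β) = -0.020798 rad; t = (α − φ) mod 2π = 0.539890 rad, q = (φ − β) mod 2π = 6.067927 rad → L = 5.43·(0.539890 + 5.427864 + 6.067927) = 5.43·12.035681 = 65.353747 m
LSR: p² = d² − 2 + 2cos(α−β) + 2d(sin α + sin β) = 40.622295; p = √p² = 6.373562; φ = atan2(−cos α − cos β, d + sin α + sin β) − atan2(−2, p) = 0.023541 rad; t = (φ − α) mod 2π = 5.787635 rad, q = (φ − β) mod 2π = 6.112266 rad → L = 5.43·(5.787635 + 6.373562 + 6.112266) = 5.43·18.273463 = 99.224902 m
RSL: p² = d² − 2 + 2cos(α−β) − 2d(sin α + sin β) = 24.824148; p = √p² = 4.982384; φ = atan2(cos α + cos β, d − sin α − sin β) − atan2(2, p) = -0.030045 rad; t = (α − φ) mod 2π = 0.549137 rad, q = (β − φ) mod 2π = 0.224505 rad → L = 5.43·(0.549137 + 4.982384 + 0.224505) = 5.43·5.756026 = 31.255220 m
RLR: c = (6 − d² + 2cos(α−β) + 2d(sin α − sin β))/8 = -2.682714, |c| > 1 → infeasible
LRL: c = (6 − d² + 2cos(α−β) − 2d(sin α − sin β))/8 = -3.550323, |c| > 1 → infeasible
Shortest: RSL with L = 31.255220 m ≈ 31.2552 m

31.2552 m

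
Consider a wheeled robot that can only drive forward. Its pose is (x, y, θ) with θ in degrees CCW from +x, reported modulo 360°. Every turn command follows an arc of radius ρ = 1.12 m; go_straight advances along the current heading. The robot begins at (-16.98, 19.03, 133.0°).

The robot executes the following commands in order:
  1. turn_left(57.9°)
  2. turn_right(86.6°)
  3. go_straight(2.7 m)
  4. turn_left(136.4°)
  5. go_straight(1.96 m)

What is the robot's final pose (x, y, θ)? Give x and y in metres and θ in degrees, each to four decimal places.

(-22.9961, 21.3677, 240.7000°)

set_pose: (x, y, θ) = (-16.9800, 19.0300, 133.0000°), ρ = 1.12
turn_left(57.9°): centre at ρ to the left, rotate +57.9° → (-18.0109, 19.3660, 190.9000°)
turn_right(86.6°): centre at ρ to the right, rotate −86.6° → (-19.3080, 20.1891, 104.3000°)
go_straight(2.7): x += 2.7·cos θ, y += 2.7·sin θ → (-19.9749, 22.8055, 104.3000°)
turn_left(136.4°): centre at ρ to the left, rotate +136.4° → (-22.0369, 23.0769, 240.7000°)
go_straight(1.96): x += 1.96·cos θ, y += 1.96·sin θ → (-22.9961, 21.3677, 240.7000°)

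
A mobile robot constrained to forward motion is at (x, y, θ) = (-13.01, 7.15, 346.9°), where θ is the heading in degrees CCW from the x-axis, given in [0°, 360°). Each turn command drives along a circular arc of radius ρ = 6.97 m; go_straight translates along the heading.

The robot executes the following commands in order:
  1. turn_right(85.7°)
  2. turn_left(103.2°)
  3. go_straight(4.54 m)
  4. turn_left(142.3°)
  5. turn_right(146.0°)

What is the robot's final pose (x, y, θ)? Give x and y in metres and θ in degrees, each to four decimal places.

set_pose: (x, y, θ) = (-13.0100, 7.1500, 346.9000°), ρ = 6.97
turn_right(85.7°): centre at ρ to the right, rotate −85.7° → (-7.7018, -0.7049, 261.2000°)
turn_left(103.2°): centre at ρ to the left, rotate +103.2° → (-0.2791, -8.7207, 364.4000° ≡ 4.4000°)
go_straight(4.54): x += 4.54·cos θ, y += 4.54·sin θ → (4.2475, -8.3724, 4.4000°)
turn_left(142.3°): centre at ρ to the left, rotate +142.3° → (7.5395, 4.4026, 146.7000°)
turn_right(146.0°): centre at ρ to the right, rotate −146.0° → (11.2810, 17.1977, 0.7000°)

(11.2810, 17.1977, 0.7000°)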